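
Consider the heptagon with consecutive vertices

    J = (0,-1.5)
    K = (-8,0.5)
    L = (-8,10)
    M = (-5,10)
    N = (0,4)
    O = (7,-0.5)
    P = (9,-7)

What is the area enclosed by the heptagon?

J→K: (0)(0.5) − (-8)(-1.5) = -12
K→L: (-8)(10) − (-8)(0.5) = -76
L→M: (-8)(10) − (-5)(10) = -30
M→N: (-5)(4) − (0)(10) = -20
N→O: (0)(-0.5) − (7)(4) = -28
O→P: (7)(-7) − (9)(-0.5) = -44.5
P→J: (9)(-1.5) − (0)(-7) = -13.5
Σ = -224
Area = |Σ|/2 = 112.

112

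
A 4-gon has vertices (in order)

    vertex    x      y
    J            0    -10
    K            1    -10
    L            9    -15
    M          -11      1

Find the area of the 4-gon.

Apply the shoelace formula: 2A = Σ (x_i·y_{i+1} − x_{i+1}·y_i), indices taken mod 4.
Cross-terms: 10, 75, -156, 110  ⇒  Σ = 39
Area = |Σ|/2 = 19.5.

19.5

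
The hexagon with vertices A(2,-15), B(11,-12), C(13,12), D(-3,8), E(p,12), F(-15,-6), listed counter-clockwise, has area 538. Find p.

-9

Write out the shoelace sum; only the two edges meeting at E involve p:
2·Area = [((-3)·12 − p·8) + (p·(-6) − (-15)·12)] + 806
       = -14·p + 950 = 1076
⇒ p = -9.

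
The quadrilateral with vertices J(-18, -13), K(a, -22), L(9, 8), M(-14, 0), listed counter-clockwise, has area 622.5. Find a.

Write out the shoelace sum; only the two edges meeting at K involve a:
2·Area = [((-18)·(-22) − a·(-13)) + (a·8 − 9·(-22))] + 294
       = 21·a + 888 = 1245
⇒ a = 17.

17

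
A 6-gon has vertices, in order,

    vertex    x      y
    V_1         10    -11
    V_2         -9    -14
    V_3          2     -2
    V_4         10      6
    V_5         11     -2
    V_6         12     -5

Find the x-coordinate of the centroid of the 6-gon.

Apply Gauss's area formula. First the cross-terms c_i = x_i·y_{i+1} − x_{i+1}·y_i:
  -239, 46, 32, -86, -31, -82  ⇒  2A = -360, A = -180.
Then Σ (x_i + x_{i+1})·c_i = -4500, so x̄ = -4500 / (6·(-180)) = 25/6.

25/6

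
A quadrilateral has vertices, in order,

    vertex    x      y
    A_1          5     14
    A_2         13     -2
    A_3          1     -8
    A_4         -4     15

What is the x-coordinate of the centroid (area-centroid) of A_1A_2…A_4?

Apply Gauss's area formula. First the cross-terms c_i = x_i·y_{i+1} − x_{i+1}·y_i:
  -192, -102, -17, -131  ⇒  2A = -442, A = -221.
Then Σ (x_i + x_{i+1})·c_i = -4964, so x̄ = -4964 / (6·(-221)) = 146/39.

146/39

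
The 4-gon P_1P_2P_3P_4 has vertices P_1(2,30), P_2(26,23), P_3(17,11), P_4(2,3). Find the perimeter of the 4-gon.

84

|P_1P_2| = √((24)² + (-7)²) = √625 = 25
|P_2P_3| = √((-9)² + (-12)²) = √225 = 15
|P_3P_4| = √((-15)² + (-8)²) = √289 = 17
|P_4P_1| = √((0)² + (27)²) = √729 = 27
Perimeter = 25 + 15 + 17 + 27 = 84.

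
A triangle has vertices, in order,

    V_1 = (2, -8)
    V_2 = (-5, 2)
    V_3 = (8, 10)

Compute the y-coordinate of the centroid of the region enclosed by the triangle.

Apply the surveyor's formula. First the cross-terms c_i = x_i·y_{i+1} − x_{i+1}·y_i:
  -36, -66, -84  ⇒  2A = -186, A = -93.
Then Σ (y_i + y_{i+1})·c_i = -744, so ȳ = -744 / (6·(-93)) = 4/3.

4/3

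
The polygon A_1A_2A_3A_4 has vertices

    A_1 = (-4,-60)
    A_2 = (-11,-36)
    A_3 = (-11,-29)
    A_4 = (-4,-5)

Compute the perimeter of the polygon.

|A_1A_2| = √((-7)² + (24)²) = √625 = 25
|A_2A_3| = √((0)² + (7)²) = √49 = 7
|A_3A_4| = √((7)² + (24)²) = √625 = 25
|A_4A_1| = √((0)² + (-55)²) = √3025 = 55
Perimeter = 25 + 7 + 25 + 55 = 112.

112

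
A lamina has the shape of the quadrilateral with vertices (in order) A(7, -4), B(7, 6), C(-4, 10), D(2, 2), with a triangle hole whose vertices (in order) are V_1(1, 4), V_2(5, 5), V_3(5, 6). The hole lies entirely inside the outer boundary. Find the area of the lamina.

Outer boundary:
Apply the surveyor's formula: 2A = Σ (x_i·y_{i+1} − x_{i+1}·y_i), indices taken mod 4.
Σ = (70) + (94) + (-28) + (-22) = 114
Area = |Σ|/2 = 57.
Hole:
Σ = (-15) + (5) + (14) = 4
Area = |Σ|/2 = 2.
Net area = 57 − 2 = 55.

55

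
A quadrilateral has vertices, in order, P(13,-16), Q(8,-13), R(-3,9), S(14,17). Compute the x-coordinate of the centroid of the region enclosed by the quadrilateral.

349/45

Apply the shoelace (surveyor's) formula. First the cross-terms c_i = x_i·y_{i+1} − x_{i+1}·y_i:
  -41, 33, -177, -445  ⇒  2A = -630, A = -315.
Then Σ (x_i + x_{i+1})·c_i = -14658, so x̄ = -14658 / (6·(-315)) = 349/45.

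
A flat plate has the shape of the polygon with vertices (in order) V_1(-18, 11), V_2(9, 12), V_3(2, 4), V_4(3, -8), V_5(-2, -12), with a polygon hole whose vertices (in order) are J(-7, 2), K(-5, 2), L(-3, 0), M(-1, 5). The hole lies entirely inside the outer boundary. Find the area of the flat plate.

300.5

Outer boundary:
Apply the shoelace (surveyor's) formula: 2A = Σ (x_i·y_{i+1} − x_{i+1}·y_i), indices taken mod 5.
V_1→V_2: (-18)(12) − (9)(11) = -315
V_2→V_3: (9)(4) − (2)(12) = 12
V_3→V_4: (2)(-8) − (3)(4) = -28
V_4→V_5: (3)(-12) − (-2)(-8) = -52
V_5→V_1: (-2)(11) − (-18)(-12) = -238
Σ = -621
Area = |Σ|/2 = 310.5.
Hole:
Apply the shoelace formula: 2A = Σ (x_i·y_{i+1} − x_{i+1}·y_i), indices taken mod 4.
Σ = (-4) + (6) + (-15) + (33) = 20
Area = |Σ|/2 = 10.
Net area = 310.5 − 10 = 300.5.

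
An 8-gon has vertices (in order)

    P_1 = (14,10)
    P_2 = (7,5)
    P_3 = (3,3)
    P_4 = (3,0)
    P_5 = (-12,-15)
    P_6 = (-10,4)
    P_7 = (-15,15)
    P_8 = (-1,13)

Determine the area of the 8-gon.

Σ = (0) + (6) + (-9) + (-45) + (-198) + (-90) + (-180) + (-192) = -708
Area = |Σ|/2 = 354.

354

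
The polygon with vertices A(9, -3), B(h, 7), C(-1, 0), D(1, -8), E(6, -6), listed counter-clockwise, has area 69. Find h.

The doubled signed area Σ (x_i y_{i+1} − x_{i+1} y_i) is linear in h.
With h=0 it equals 156; the coefficient of h is 3 (from the two edges through B).
So 3·h + 156 = 2·69 = 138 ⇒ h = -6.

-6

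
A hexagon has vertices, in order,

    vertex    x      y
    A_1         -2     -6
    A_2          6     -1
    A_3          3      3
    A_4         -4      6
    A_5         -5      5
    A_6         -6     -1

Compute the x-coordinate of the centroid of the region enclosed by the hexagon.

Apply Gauss's area formula. First the cross-terms c_i = x_i·y_{i+1} − x_{i+1}·y_i:
  38, 21, 30, 10, 35, 34  ⇒  2A = 168, A = 84.
Then Σ (x_i + x_{i+1})·c_i = -436, so x̄ = -436 / (6·84) = -109/126.

-109/126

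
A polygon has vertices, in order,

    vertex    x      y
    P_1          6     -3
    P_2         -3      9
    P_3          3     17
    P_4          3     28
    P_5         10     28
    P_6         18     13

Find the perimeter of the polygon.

|P_1P_2| = √((-9)² + (12)²) = √225 = 15
|P_2P_3| = √((6)² + (8)²) = √100 = 10
|P_3P_4| = √((0)² + (11)²) = √121 = 11
|P_4P_5| = √((7)² + (0)²) = √49 = 7
|P_5P_6| = √((8)² + (-15)²) = √289 = 17
|P_6P_1| = √((-12)² + (-16)²) = √400 = 20
Perimeter = 15 + 10 + 11 + 7 + 17 + 20 = 80.

80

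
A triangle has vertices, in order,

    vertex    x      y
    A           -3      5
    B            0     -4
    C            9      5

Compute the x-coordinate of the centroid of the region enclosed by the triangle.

Apply Gauss's area formula. First the cross-terms c_i = x_i·y_{i+1} − x_{i+1}·y_i:
  12, 36, 60  ⇒  2A = 108, A = 54.
Then Σ (x_i + x_{i+1})·c_i = 648, so x̄ = 648 / (6·54) = 2.

2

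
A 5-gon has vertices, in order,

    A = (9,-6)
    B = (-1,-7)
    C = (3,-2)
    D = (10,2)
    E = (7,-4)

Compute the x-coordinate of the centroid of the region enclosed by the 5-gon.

4.925

Apply the surveyor's formula. First the cross-terms c_i = x_i·y_{i+1} − x_{i+1}·y_i:
  -69, 23, 26, -54, -6  ⇒  2A = -80, A = -40.
Then Σ (x_i + x_{i+1})·c_i = -1182, so x̄ = -1182 / (6·(-40)) = 4.925.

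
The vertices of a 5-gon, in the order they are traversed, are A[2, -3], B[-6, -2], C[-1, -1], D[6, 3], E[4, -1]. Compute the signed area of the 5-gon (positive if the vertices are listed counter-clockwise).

Apply the shoelace (surveyor's) formula: 2A = Σ (x_i·y_{i+1} − x_{i+1}·y_i), indices taken mod 5.
Cross-terms: -22, 4, 3, -18, -10  ⇒  Σ = -43
Signed area = Σ/2 = -21.5 (negative ⇒ clockwise traversal).

-21.5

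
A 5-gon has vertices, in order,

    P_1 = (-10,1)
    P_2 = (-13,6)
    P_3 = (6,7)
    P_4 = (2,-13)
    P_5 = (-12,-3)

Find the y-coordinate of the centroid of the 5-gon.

Apply the shoelace (surveyor's) formula. First the cross-terms c_i = x_i·y_{i+1} − x_{i+1}·y_i:
  -47, -127, -92, -162, -42  ⇒  2A = -470, A = -235.
Then Σ (y_i + y_{i+1})·c_i = 1248, so ȳ = 1248 / (6·(-235)) = -208/235.

-208/235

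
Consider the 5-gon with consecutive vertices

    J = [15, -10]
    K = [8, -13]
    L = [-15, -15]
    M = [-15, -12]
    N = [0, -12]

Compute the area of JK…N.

Apply the surveyor's formula: 2A = Σ (x_i·y_{i+1} − x_{i+1}·y_i), indices taken mod 5.
Σ = (-115) + (-315) + (-45) + (180) + (180) = -115
Area = |Σ|/2 = 57.5.

57.5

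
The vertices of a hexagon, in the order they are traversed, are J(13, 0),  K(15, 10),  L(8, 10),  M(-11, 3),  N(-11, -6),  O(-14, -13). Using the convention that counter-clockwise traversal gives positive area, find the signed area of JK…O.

Σ = (130) + (70) + (134) + (99) + (59) + (169) = 661
Signed area = Σ/2 = 330.5 (positive ⇒ counter-clockwise traversal).

330.5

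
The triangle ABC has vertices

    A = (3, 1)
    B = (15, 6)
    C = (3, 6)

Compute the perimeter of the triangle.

30

|AB| = √((12)² + (5)²) = √169 = 13
|BC| = √((-12)² + (0)²) = √144 = 12
|CA| = √((0)² + (-5)²) = √25 = 5
Perimeter = 13 + 12 + 5 = 30.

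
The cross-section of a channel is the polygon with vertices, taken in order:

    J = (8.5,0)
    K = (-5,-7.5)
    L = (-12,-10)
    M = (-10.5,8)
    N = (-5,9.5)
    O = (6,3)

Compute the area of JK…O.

Apply the shoelace (surveyor's) formula: 2A = Σ (x_i·y_{i+1} − x_{i+1}·y_i), indices taken mod 6.
Cross-terms: -63.75, -40, -201, -59.75, -72, -25.5  ⇒  Σ = -462
Area = |Σ|/2 = 231.

231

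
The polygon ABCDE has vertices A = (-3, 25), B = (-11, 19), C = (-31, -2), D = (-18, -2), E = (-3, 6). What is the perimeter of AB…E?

88

|AB| = √((-8)² + (-6)²) = √100 = 10
|BC| = √((-20)² + (-21)²) = √841 = 29
|CD| = √((13)² + (0)²) = √169 = 13
|DE| = √((15)² + (8)²) = √289 = 17
|EA| = √((0)² + (19)²) = √361 = 19
Perimeter = 10 + 29 + 13 + 17 + 19 = 88.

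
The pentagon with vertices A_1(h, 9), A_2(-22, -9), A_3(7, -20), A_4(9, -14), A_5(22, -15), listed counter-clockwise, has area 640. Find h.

Write out the shoelace sum; only the two edges meeting at A_1 involve h:
2·Area = [(22·9 − h·(-15)) + (h·(-9) − (-22)·9)] + 758
       = 6·h + 1154 = 1280
⇒ h = 21.

21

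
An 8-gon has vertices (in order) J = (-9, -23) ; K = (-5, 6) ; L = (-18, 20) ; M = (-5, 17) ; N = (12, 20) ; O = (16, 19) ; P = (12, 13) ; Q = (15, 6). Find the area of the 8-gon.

598.5

Σ = (-169) + (8) + (-206) + (-304) + (-92) + (-20) + (-123) + (-291) = -1197
Area = |Σ|/2 = 598.5.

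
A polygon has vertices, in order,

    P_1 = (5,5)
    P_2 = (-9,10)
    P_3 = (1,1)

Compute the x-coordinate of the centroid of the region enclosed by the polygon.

Apply the surveyor's formula. First the cross-terms c_i = x_i·y_{i+1} − x_{i+1}·y_i:
  95, -19, 0  ⇒  2A = 76, A = 38.
Then Σ (x_i + x_{i+1})·c_i = -228, so x̄ = -228 / (6·38) = -1.

-1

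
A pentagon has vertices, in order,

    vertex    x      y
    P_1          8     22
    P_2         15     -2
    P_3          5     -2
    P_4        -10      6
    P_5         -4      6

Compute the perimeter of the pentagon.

|P_1P_2| = √((7)² + (-24)²) = √625 = 25
|P_2P_3| = √((-10)² + (0)²) = √100 = 10
|P_3P_4| = √((-15)² + (8)²) = √289 = 17
|P_4P_5| = √((6)² + (0)²) = √36 = 6
|P_5P_1| = √((12)² + (16)²) = √400 = 20
Perimeter = 25 + 10 + 17 + 6 + 20 = 78.

78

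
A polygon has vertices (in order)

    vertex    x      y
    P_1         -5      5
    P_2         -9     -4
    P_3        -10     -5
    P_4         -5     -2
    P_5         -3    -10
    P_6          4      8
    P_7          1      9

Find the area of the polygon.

Apply the shoelace (surveyor's) formula: 2A = Σ (x_i·y_{i+1} − x_{i+1}·y_i), indices taken mod 7.
P_1→P_2: (-5)(-4) − (-9)(5) = 65
P_2→P_3: (-9)(-5) − (-10)(-4) = 5
P_3→P_4: (-10)(-2) − (-5)(-5) = -5
P_4→P_5: (-5)(-10) − (-3)(-2) = 44
P_5→P_6: (-3)(8) − (4)(-10) = 16
P_6→P_7: (4)(9) − (1)(8) = 28
P_7→P_1: (1)(5) − (-5)(9) = 50
Σ = 203
Area = |Σ|/2 = 101.5.

101.5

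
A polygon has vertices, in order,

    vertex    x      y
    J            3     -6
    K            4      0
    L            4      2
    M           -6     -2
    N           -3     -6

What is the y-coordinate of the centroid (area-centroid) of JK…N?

-400/153

Apply the shoelace (surveyor's) formula. First the cross-terms c_i = x_i·y_{i+1} − x_{i+1}·y_i:
  24, 8, 4, 30, 36  ⇒  2A = 102, A = 51.
Then Σ (y_i + y_{i+1})·c_i = -800, so ȳ = -800 / (6·51) = -400/153.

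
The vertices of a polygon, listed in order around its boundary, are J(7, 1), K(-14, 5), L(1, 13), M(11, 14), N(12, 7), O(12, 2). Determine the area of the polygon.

Apply the shoelace formula: 2A = Σ (x_i·y_{i+1} − x_{i+1}·y_i), indices taken mod 6.
J→K: (7)(5) − (-14)(1) = 49
K→L: (-14)(13) − (1)(5) = -187
L→M: (1)(14) − (11)(13) = -129
M→N: (11)(7) − (12)(14) = -91
N→O: (12)(2) − (12)(7) = -60
O→J: (12)(1) − (7)(2) = -2
Σ = -420
Area = |Σ|/2 = 210.

210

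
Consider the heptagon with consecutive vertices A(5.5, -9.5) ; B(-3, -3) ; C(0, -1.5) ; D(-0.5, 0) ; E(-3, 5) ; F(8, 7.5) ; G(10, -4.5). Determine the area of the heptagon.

143.75

Cross-terms: -45, 4.5, -0.75, -2.5, -62.5, -111, -70.25  ⇒  Σ = -287.5
Area = |Σ|/2 = 143.75.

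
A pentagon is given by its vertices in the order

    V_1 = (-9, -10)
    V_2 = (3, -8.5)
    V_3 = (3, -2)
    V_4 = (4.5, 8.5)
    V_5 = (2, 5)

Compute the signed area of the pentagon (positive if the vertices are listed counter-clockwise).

95.5

Σ = (106.5) + (19.5) + (34.5) + (5.5) + (25) = 191
Signed area = Σ/2 = 95.5 (positive ⇒ counter-clockwise traversal).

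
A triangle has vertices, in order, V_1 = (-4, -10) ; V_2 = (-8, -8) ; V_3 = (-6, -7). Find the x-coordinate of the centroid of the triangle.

-6

Apply the surveyor's formula. First the cross-terms c_i = x_i·y_{i+1} − x_{i+1}·y_i:
  -48, 8, 32  ⇒  2A = -8, A = -4.
Then Σ (x_i + x_{i+1})·c_i = 144, so x̄ = 144 / (6·(-4)) = -6.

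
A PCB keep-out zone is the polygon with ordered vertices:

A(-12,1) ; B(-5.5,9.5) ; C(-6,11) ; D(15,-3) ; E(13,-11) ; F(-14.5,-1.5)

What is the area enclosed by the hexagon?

298.25

Apply Gauss's area formula: 2A = Σ (x_i·y_{i+1} − x_{i+1}·y_i), indices taken mod 6.
A→B: (-12)(9.5) − (-5.5)(1) = -108.5
B→C: (-5.5)(11) − (-6)(9.5) = -3.5
C→D: (-6)(-3) − (15)(11) = -147
D→E: (15)(-11) − (13)(-3) = -126
E→F: (13)(-1.5) − (-14.5)(-11) = -179
F→A: (-14.5)(1) − (-12)(-1.5) = -32.5
Σ = -596.5
Area = |Σ|/2 = 298.25.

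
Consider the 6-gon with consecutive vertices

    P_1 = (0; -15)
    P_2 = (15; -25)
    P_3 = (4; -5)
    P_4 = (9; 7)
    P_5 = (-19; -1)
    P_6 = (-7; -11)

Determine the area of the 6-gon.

377

Apply the surveyor's formula: 2A = Σ (x_i·y_{i+1} − x_{i+1}·y_i), indices taken mod 6.
Cross-terms: 225, 25, 73, 124, 202, 105  ⇒  Σ = 754
Area = |Σ|/2 = 377.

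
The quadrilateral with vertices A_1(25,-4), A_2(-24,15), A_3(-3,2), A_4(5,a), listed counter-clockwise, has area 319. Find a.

Write out the shoelace sum; only the two edges meeting at A_4 involve a:
2·Area = [((-3)·a − 5·2) + (5·(-4) − 25·a)] + 276
       = -28·a + 246 = 638
⇒ a = -14.

-14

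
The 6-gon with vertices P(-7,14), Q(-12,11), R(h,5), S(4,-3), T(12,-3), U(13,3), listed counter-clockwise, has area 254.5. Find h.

-14

The doubled signed area Σ (x_i y_{i+1} − x_{i+1} y_i) is linear in h.
With h=0 it equals 313; the coefficient of h is -14 (from the two edges through R).
So -14·h + 313 = 2·254.5 = 509 ⇒ h = -14.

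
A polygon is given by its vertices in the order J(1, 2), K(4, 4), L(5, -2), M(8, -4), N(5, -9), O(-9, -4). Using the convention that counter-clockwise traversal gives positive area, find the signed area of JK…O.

Apply the shoelace (surveyor's) formula: 2A = Σ (x_i·y_{i+1} − x_{i+1}·y_i), indices taken mod 6.
Σ = (-4) + (-28) + (-4) + (-52) + (-101) + (-14) = -203
Signed area = Σ/2 = -101.5 (negative ⇒ clockwise traversal).

-101.5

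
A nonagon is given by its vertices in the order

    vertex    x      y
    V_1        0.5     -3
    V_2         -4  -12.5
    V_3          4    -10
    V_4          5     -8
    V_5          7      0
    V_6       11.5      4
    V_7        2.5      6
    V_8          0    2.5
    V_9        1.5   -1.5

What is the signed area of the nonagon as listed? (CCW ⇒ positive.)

Apply the shoelace (surveyor's) formula: 2A = Σ (x_i·y_{i+1} − x_{i+1}·y_i), indices taken mod 9.
Σ = (-18.25) + (90) + (18) + (56) + (28) + (59) + (6.25) + (-3.75) + (-3.75) = 231.5
Signed area = Σ/2 = 115.75 (positive ⇒ counter-clockwise traversal).

115.75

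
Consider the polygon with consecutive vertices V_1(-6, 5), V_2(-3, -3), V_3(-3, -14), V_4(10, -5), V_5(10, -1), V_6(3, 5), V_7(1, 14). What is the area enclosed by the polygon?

Apply the surveyor's formula: 2A = Σ (x_i·y_{i+1} − x_{i+1}·y_i), indices taken mod 7.
Σ = (33) + (33) + (155) + (40) + (53) + (37) + (89) = 440
Area = |Σ|/2 = 220.

220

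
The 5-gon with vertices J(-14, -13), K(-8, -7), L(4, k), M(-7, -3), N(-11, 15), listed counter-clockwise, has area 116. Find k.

Write out the shoelace sum; only the two edges meeting at L involve k:
2·Area = [((-8)·k − 4·(-7)) + (4·(-3) − (-7)·k)] + 209
       = -1·k + 225 = 232
⇒ k = -7.

-7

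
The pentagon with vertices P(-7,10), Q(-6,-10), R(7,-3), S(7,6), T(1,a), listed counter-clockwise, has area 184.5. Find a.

6

Write out the shoelace sum; only the two edges meeting at T involve a:
2·Area = [(7·a − 1·6) + (1·10 − (-7)·a)] + 281
       = 14·a + 285 = 369
⇒ a = 6.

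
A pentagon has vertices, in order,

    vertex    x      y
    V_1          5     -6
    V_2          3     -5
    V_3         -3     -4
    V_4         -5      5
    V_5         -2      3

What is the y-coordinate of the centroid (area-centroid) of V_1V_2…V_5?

Apply the surveyor's formula. First the cross-terms c_i = x_i·y_{i+1} − x_{i+1}·y_i:
  -7, -27, -35, -5, -3  ⇒  2A = -77, A = -38.5.
Then Σ (y_i + y_{i+1})·c_i = 254, so ȳ = 254 / (6·(-38.5)) = -254/231.

-254/231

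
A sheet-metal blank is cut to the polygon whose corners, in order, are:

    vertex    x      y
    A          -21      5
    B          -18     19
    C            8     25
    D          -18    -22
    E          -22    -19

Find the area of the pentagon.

644

Apply Gauss's area formula: 2A = Σ (x_i·y_{i+1} − x_{i+1}·y_i), indices taken mod 5.
Σ = (-309) + (-602) + (274) + (-142) + (-509) = -1288
Area = |Σ|/2 = 644.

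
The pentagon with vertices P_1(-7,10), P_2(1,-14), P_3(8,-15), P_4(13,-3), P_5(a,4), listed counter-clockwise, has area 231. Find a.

2

The doubled signed area Σ (x_i y_{i+1} − x_{i+1} y_i) is linear in a.
With a=0 it equals 436; the coefficient of a is 13 (from the two edges through P_5).
So 13·a + 436 = 2·231 = 462 ⇒ a = 2.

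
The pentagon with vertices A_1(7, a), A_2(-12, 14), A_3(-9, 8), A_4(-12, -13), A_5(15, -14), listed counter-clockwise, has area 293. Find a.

Write out the shoelace sum; only the two edges meeting at A_1 involve a:
2·Area = [(15·a − 7·(-14)) + (7·14 − (-12)·a)] + 606
       = 27·a + 802 = 586
⇒ a = -8.

-8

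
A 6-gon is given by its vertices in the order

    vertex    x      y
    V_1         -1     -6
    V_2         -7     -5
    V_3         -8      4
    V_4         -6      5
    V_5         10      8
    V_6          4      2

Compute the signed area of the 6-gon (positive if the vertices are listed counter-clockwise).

-126.5

V_1→V_2: (-1)(-5) − (-7)(-6) = -37
V_2→V_3: (-7)(4) − (-8)(-5) = -68
V_3→V_4: (-8)(5) − (-6)(4) = -16
V_4→V_5: (-6)(8) − (10)(5) = -98
V_5→V_6: (10)(2) − (4)(8) = -12
V_6→V_1: (4)(-6) − (-1)(2) = -22
Σ = -253
Signed area = Σ/2 = -126.5 (negative ⇒ clockwise traversal).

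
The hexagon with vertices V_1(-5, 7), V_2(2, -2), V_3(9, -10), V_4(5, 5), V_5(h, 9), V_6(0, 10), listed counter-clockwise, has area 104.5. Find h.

5

Write out the shoelace sum; only the two edges meeting at V_5 involve h:
2·Area = [(5·9 − h·5) + (h·10 − 0·9)] + 139
       = 5·h + 184 = 209
⇒ h = 5.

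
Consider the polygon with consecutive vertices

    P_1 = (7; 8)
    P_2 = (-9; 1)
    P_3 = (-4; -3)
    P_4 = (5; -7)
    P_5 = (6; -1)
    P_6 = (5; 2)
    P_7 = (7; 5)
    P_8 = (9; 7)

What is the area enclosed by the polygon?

Σ = (79) + (31) + (43) + (37) + (17) + (11) + (4) + (23) = 245
Area = |Σ|/2 = 122.5.

122.5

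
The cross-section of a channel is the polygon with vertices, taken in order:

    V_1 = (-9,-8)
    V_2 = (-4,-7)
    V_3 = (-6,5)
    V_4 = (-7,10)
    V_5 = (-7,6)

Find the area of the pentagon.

41

Apply the shoelace (surveyor's) formula: 2A = Σ (x_i·y_{i+1} − x_{i+1}·y_i), indices taken mod 5.
Cross-terms: 31, -62, -25, 28, 110  ⇒  Σ = 82
Area = |Σ|/2 = 41.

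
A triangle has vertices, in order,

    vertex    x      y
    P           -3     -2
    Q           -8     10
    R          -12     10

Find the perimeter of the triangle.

32

|PQ| = √((-5)² + (12)²) = √169 = 13
|QR| = √((-4)² + (0)²) = √16 = 4
|RP| = √((9)² + (-12)²) = √225 = 15
Perimeter = 13 + 4 + 15 = 32.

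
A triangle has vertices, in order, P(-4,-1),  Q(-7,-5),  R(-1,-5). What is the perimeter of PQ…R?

|PQ| = √((-3)² + (-4)²) = √25 = 5
|QR| = √((6)² + (0)²) = √36 = 6
|RP| = √((-3)² + (4)²) = √25 = 5
Perimeter = 5 + 6 + 5 = 16.

16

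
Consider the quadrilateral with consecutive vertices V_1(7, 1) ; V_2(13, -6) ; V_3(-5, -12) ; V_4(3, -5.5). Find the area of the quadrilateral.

68

Apply the surveyor's formula: 2A = Σ (x_i·y_{i+1} − x_{i+1}·y_i), indices taken mod 4.
Σ = (-55) + (-186) + (63.5) + (41.5) = -136
Area = |Σ|/2 = 68.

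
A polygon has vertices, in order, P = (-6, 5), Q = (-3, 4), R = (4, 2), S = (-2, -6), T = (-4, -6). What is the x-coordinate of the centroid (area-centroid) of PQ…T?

Apply Gauss's area formula. First the cross-terms c_i = x_i·y_{i+1} − x_{i+1}·y_i:
  -9, -22, -20, -12, -56  ⇒  2A = -119, A = -59.5.
Then Σ (x_i + x_{i+1})·c_i = 651, so x̄ = 651 / (6·(-59.5)) = -31/17.

-31/17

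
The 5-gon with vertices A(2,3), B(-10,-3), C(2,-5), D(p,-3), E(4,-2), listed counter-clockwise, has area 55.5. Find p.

3

The doubled signed area Σ (x_i y_{i+1} − x_{i+1} y_i) is linear in p.
With p=0 it equals 102; the coefficient of p is 3 (from the two edges through D).
So 3·p + 102 = 2·55.5 = 111 ⇒ p = 3.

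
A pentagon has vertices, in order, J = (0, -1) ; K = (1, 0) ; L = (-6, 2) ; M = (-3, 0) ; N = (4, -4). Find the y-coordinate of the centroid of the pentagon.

Apply the shoelace (surveyor's) formula. First the cross-terms c_i = x_i·y_{i+1} − x_{i+1}·y_i:
  1, 2, 6, 12, -4  ⇒  2A = 17, A = 8.5.
Then Σ (y_i + y_{i+1})·c_i = -13, so ȳ = -13 / (6·8.5) = -13/51.

-13/51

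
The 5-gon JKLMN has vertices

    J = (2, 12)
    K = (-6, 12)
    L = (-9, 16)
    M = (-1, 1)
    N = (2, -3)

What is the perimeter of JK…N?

50

|JK| = √((-8)² + (0)²) = √64 = 8
|KL| = √((-3)² + (4)²) = √25 = 5
|LM| = √((8)² + (-15)²) = √289 = 17
|MN| = √((3)² + (-4)²) = √25 = 5
|NJ| = √((0)² + (15)²) = √225 = 15
Perimeter = 8 + 5 + 17 + 5 + 15 = 50.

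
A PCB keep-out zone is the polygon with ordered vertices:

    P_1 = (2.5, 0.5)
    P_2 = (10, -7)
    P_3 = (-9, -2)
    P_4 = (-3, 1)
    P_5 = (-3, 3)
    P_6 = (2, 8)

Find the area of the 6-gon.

87.75

Apply the surveyor's formula: 2A = Σ (x_i·y_{i+1} − x_{i+1}·y_i), indices taken mod 6.
P_1→P_2: (2.5)(-7) − (10)(0.5) = -22.5
P_2→P_3: (10)(-2) − (-9)(-7) = -83
P_3→P_4: (-9)(1) − (-3)(-2) = -15
P_4→P_5: (-3)(3) − (-3)(1) = -6
P_5→P_6: (-3)(8) − (2)(3) = -30
P_6→P_1: (2)(0.5) − (2.5)(8) = -19
Σ = -175.5
Area = |Σ|/2 = 87.75.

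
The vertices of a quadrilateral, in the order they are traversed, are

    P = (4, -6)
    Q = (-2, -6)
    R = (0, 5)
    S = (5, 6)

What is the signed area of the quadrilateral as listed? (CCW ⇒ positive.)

Apply the shoelace (surveyor's) formula: 2A = Σ (x_i·y_{i+1} − x_{i+1}·y_i), indices taken mod 4.
Σ = (-36) + (-10) + (-25) + (-54) = -125
Signed area = Σ/2 = -62.5 (negative ⇒ clockwise traversal).

-62.5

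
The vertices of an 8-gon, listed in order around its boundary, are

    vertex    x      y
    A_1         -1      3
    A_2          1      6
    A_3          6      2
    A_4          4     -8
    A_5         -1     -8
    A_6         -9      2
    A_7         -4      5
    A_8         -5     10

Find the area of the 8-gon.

Apply Gauss's area formula: 2A = Σ (x_i·y_{i+1} − x_{i+1}·y_i), indices taken mod 8.
Σ = (-9) + (-34) + (-56) + (-40) + (-74) + (-37) + (-15) + (-5) = -270
Area = |Σ|/2 = 135.

135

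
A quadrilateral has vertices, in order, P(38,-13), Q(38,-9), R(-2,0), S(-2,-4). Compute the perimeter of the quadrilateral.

90

|PQ| = √((0)² + (4)²) = √16 = 4
|QR| = √((-40)² + (9)²) = √1681 = 41
|RS| = √((0)² + (-4)²) = √16 = 4
|SP| = √((40)² + (-9)²) = √1681 = 41
Perimeter = 4 + 41 + 4 + 41 = 90.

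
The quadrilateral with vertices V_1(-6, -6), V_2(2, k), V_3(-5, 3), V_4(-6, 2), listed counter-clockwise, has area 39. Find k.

-4

The doubled signed area Σ (x_i y_{i+1} − x_{i+1} y_i) is linear in k.
With k=0 it equals 74; the coefficient of k is -1 (from the two edges through V_2).
So -1·k + 74 = 2·39 = 78 ⇒ k = -4.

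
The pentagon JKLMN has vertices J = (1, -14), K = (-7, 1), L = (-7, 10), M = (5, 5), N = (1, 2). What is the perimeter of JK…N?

|JK| = √((-8)² + (15)²) = √289 = 17
|KL| = √((0)² + (9)²) = √81 = 9
|LM| = √((12)² + (-5)²) = √169 = 13
|MN| = √((-4)² + (-3)²) = √25 = 5
|NJ| = √((0)² + (-16)²) = √256 = 16
Perimeter = 17 + 9 + 13 + 5 + 16 = 60.

60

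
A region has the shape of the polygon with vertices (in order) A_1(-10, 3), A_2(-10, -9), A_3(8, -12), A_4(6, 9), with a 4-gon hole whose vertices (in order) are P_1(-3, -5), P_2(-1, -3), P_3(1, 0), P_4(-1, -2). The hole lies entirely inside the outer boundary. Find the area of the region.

280

Outer boundary:
Apply Gauss's area formula: 2A = Σ (x_i·y_{i+1} − x_{i+1}·y_i), indices taken mod 4.
A_1→A_2: (-10)(-9) − (-10)(3) = 120
A_2→A_3: (-10)(-12) − (8)(-9) = 192
A_3→A_4: (8)(9) − (6)(-12) = 144
A_4→A_1: (6)(3) − (-10)(9) = 108
Σ = 564
Area = |Σ|/2 = 282.
Hole:
Apply Gauss's area formula: 2A = Σ (x_i·y_{i+1} − x_{i+1}·y_i), indices taken mod 4.
Σ = (4) + (3) + (-2) + (-1) = 4
Area = |Σ|/2 = 2.
Net area = 282 − 2 = 280.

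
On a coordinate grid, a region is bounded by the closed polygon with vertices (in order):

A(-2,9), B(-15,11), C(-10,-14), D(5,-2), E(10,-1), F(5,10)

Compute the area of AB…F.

354

Apply the shoelace (surveyor's) formula: 2A = Σ (x_i·y_{i+1} − x_{i+1}·y_i), indices taken mod 6.
Cross-terms: 113, 320, 90, 15, 105, 65  ⇒  Σ = 708
Area = |Σ|/2 = 354.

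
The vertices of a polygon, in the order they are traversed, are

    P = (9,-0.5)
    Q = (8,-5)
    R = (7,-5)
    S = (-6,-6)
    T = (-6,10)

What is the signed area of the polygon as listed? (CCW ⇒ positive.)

-150.5

Apply Gauss's area formula: 2A = Σ (x_i·y_{i+1} − x_{i+1}·y_i), indices taken mod 5.
Σ = (-41) + (-5) + (-72) + (-96) + (-87) = -301
Signed area = Σ/2 = -150.5 (negative ⇒ clockwise traversal).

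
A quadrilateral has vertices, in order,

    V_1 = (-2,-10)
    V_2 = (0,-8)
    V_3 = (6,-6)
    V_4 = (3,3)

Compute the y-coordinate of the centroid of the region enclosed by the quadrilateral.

Apply the surveyor's formula. First the cross-terms c_i = x_i·y_{i+1} − x_{i+1}·y_i:
  16, 48, 36, -24  ⇒  2A = 76, A = 38.
Then Σ (y_i + y_{i+1})·c_i = -900, so ȳ = -900 / (6·38) = -75/19.

-75/19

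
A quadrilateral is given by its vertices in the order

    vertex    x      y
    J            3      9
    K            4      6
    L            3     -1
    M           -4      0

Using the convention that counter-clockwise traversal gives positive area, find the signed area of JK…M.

-40

Apply Gauss's area formula: 2A = Σ (x_i·y_{i+1} − x_{i+1}·y_i), indices taken mod 4.
Σ = (-18) + (-22) + (-4) + (-36) = -80
Signed area = Σ/2 = -40 (negative ⇒ clockwise traversal).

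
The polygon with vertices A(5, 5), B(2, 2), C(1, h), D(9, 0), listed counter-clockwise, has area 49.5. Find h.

The doubled signed area Σ (x_i y_{i+1} − x_{i+1} y_i) is linear in h.
With h=0 it equals 43; the coefficient of h is -7 (from the two edges through C).
So -7·h + 43 = 2·49.5 = 99 ⇒ h = -8.

-8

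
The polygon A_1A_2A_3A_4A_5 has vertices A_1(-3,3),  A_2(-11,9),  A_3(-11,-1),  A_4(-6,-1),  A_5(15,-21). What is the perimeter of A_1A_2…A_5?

84

|A_1A_2| = √((-8)² + (6)²) = √100 = 10
|A_2A_3| = √((0)² + (-10)²) = √100 = 10
|A_3A_4| = √((5)² + (0)²) = √25 = 5
|A_4A_5| = √((21)² + (-20)²) = √841 = 29
|A_5A_1| = √((-18)² + (24)²) = √900 = 30
Perimeter = 10 + 10 + 5 + 29 + 30 = 84.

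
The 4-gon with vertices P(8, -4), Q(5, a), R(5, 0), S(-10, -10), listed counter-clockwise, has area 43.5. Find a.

The doubled signed area Σ (x_i y_{i+1} − x_{i+1} y_i) is linear in a.
With a=0 it equals 90; the coefficient of a is 3 (from the two edges through Q).
So 3·a + 90 = 2·43.5 = 87 ⇒ a = -1.

-1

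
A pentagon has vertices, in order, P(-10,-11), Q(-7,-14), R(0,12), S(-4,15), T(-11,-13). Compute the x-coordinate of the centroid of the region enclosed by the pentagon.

Apply Gauss's area formula. First the cross-terms c_i = x_i·y_{i+1} − x_{i+1}·y_i:
  63, -84, 48, 217, -9  ⇒  2A = 235, A = 117.5.
Then Σ (x_i + x_{i+1})·c_i = -3741, so x̄ = -3741 / (6·117.5) = -1247/235.

-1247/235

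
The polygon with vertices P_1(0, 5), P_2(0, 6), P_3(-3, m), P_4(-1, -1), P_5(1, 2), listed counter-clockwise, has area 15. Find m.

The doubled signed area Σ (x_i y_{i+1} − x_{i+1} y_i) is linear in m.
With m=0 it equals 25; the coefficient of m is 1 (from the two edges through P_3).
So 1·m + 25 = 2·15 = 30 ⇒ m = 5.

5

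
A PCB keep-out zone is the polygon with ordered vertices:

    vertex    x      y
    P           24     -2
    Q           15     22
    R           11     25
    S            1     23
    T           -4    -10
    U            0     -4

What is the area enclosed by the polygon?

Σ = (558) + (133) + (228) + (82) + (16) + (96) = 1113
Area = |Σ|/2 = 556.5.

556.5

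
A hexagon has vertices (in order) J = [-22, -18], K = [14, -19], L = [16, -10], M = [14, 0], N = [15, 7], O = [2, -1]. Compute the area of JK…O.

492.5

Apply the shoelace formula: 2A = Σ (x_i·y_{i+1} − x_{i+1}·y_i), indices taken mod 6.
Cross-terms: 670, 164, 140, 98, -29, -58  ⇒  Σ = 985
Area = |Σ|/2 = 492.5.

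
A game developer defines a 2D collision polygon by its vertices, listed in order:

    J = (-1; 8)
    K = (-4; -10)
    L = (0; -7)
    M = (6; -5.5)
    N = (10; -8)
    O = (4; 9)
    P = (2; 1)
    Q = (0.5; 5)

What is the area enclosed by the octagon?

122.75

Apply the shoelace formula: 2A = Σ (x_i·y_{i+1} − x_{i+1}·y_i), indices taken mod 8.
Cross-terms: 42, 28, 42, 7, 122, -14, 9.5, 9  ⇒  Σ = 245.5
Area = |Σ|/2 = 122.75.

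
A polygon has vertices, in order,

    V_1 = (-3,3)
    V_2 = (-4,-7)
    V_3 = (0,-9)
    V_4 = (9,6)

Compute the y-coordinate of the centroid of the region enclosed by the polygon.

Apply the surveyor's formula. First the cross-terms c_i = x_i·y_{i+1} − x_{i+1}·y_i:
  33, 36, 81, 45  ⇒  2A = 195, A = 97.5.
Then Σ (y_i + y_{i+1})·c_i = -546, so ȳ = -546 / (6·97.5) = -14/15.

-14/15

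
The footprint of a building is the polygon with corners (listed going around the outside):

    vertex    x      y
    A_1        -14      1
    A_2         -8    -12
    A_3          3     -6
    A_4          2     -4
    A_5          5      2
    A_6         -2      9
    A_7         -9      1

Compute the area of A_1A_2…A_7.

208.5

Apply the shoelace formula: 2A = Σ (x_i·y_{i+1} − x_{i+1}·y_i), indices taken mod 7.
A_1→A_2: (-14)(-12) − (-8)(1) = 176
A_2→A_3: (-8)(-6) − (3)(-12) = 84
A_3→A_4: (3)(-4) − (2)(-6) = 0
A_4→A_5: (2)(2) − (5)(-4) = 24
A_5→A_6: (5)(9) − (-2)(2) = 49
A_6→A_7: (-2)(1) − (-9)(9) = 79
A_7→A_1: (-9)(1) − (-14)(1) = 5
Σ = 417
Area = |Σ|/2 = 208.5.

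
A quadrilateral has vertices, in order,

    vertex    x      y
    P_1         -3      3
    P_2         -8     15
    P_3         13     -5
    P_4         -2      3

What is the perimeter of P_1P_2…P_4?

|P_1P_2| = √((-5)² + (12)²) = √169 = 13
|P_2P_3| = √((21)² + (-20)²) = √841 = 29
|P_3P_4| = √((-15)² + (8)²) = √289 = 17
|P_4P_1| = √((-1)² + (0)²) = √1 = 1
Perimeter = 13 + 29 + 17 + 1 = 60.

60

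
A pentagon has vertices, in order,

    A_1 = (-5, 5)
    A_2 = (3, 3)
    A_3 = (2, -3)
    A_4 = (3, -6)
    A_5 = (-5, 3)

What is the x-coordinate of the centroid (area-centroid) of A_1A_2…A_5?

Apply the shoelace (surveyor's) formula. First the cross-terms c_i = x_i·y_{i+1} − x_{i+1}·y_i:
  -30, -15, -3, -21, -10  ⇒  2A = -79, A = -39.5.
Then Σ (x_i + x_{i+1})·c_i = 112, so x̄ = 112 / (6·(-39.5)) = -112/237.

-112/237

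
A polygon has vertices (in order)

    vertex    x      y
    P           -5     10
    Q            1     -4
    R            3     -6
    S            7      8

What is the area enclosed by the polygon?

Apply Gauss's area formula: 2A = Σ (x_i·y_{i+1} − x_{i+1}·y_i), indices taken mod 4.
Cross-terms: 10, 6, 66, 110  ⇒  Σ = 192
Area = |Σ|/2 = 96.

96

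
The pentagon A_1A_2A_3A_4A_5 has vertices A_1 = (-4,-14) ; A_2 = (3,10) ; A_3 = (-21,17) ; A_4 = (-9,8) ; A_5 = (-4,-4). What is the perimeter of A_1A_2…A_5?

|A_1A_2| = √((7)² + (24)²) = √625 = 25
|A_2A_3| = √((-24)² + (7)²) = √625 = 25
|A_3A_4| = √((12)² + (-9)²) = √225 = 15
|A_4A_5| = √((5)² + (-12)²) = √169 = 13
|A_5A_1| = √((0)² + (-10)²) = √100 = 10
Perimeter = 25 + 25 + 15 + 13 + 10 = 88.

88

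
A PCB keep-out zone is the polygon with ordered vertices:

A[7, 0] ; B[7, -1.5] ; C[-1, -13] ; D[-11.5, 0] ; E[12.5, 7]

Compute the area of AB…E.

Apply the shoelace (surveyor's) formula: 2A = Σ (x_i·y_{i+1} − x_{i+1}·y_i), indices taken mod 5.
Cross-terms: -10.5, -92.5, -149.5, -80.5, -49  ⇒  Σ = -382
Area = |Σ|/2 = 191.

191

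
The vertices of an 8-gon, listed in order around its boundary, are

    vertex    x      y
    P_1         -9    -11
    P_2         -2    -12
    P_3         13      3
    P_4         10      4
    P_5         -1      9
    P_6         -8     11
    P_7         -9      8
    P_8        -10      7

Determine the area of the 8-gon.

319

Apply Gauss's area formula: 2A = Σ (x_i·y_{i+1} − x_{i+1}·y_i), indices taken mod 8.
Σ = (86) + (150) + (22) + (94) + (61) + (35) + (17) + (173) = 638
Area = |Σ|/2 = 319.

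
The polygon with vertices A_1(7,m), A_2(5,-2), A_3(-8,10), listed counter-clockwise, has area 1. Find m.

-4

Write out the shoelace sum; only the two edges meeting at A_1 involve m:
2·Area = [((-8)·m − 7·10) + (7·(-2) − 5·m)] + 34
       = -13·m + -50 = 2
⇒ m = -4.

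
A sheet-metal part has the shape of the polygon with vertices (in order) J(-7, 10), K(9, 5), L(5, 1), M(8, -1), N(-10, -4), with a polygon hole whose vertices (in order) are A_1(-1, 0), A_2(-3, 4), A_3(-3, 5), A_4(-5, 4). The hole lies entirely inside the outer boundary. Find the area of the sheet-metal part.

157

Outer boundary:
Apply Gauss's area formula: 2A = Σ (x_i·y_{i+1} − x_{i+1}·y_i), indices taken mod 5.
J→K: (-7)(5) − (9)(10) = -125
K→L: (9)(1) − (5)(5) = -16
L→M: (5)(-1) − (8)(1) = -13
M→N: (8)(-4) − (-10)(-1) = -42
N→J: (-10)(10) − (-7)(-4) = -128
Σ = -324
Area = |Σ|/2 = 162.
Hole:
Apply Gauss's area formula: 2A = Σ (x_i·y_{i+1} − x_{i+1}·y_i), indices taken mod 4.
Σ = (-4) + (-3) + (13) + (4) = 10
Area = |Σ|/2 = 5.
Net area = 162 − 5 = 157.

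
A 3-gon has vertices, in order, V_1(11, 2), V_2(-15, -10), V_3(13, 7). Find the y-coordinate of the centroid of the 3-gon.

Apply Gauss's area formula. First the cross-terms c_i = x_i·y_{i+1} − x_{i+1}·y_i:
  -80, 25, -51  ⇒  2A = -106, A = -53.
Then Σ (y_i + y_{i+1})·c_i = 106, so ȳ = 106 / (6·(-53)) = -1/3.

-1/3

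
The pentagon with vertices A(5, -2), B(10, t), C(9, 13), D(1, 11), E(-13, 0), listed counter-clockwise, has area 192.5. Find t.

The doubled signed area Σ (x_i y_{i+1} − x_{i+1} y_i) is linear in t.
With t=0 it equals 405; the coefficient of t is -4 (from the two edges through B).
So -4·t + 405 = 2·192.5 = 385 ⇒ t = 5.

5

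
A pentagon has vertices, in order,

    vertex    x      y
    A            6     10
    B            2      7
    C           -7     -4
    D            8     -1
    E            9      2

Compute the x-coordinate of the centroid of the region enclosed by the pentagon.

107/41

Apply Gauss's area formula. First the cross-terms c_i = x_i·y_{i+1} − x_{i+1}·y_i:
  22, 41, 39, 25, 78  ⇒  2A = 205, A = 102.5.
Then Σ (x_i + x_{i+1})·c_i = 1605, so x̄ = 1605 / (6·102.5) = 107/41.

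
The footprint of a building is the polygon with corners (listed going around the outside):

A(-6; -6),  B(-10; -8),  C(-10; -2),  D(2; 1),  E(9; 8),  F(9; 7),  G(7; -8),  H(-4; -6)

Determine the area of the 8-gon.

Σ = (-12) + (-60) + (-6) + (7) + (-9) + (-121) + (-74) + (-12) = -287
Area = |Σ|/2 = 143.5.

143.5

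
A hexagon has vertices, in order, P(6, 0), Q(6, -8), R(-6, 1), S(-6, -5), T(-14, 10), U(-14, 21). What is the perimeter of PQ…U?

86

|PQ| = √((0)² + (-8)²) = √64 = 8
|QR| = √((-12)² + (9)²) = √225 = 15
|RS| = √((0)² + (-6)²) = √36 = 6
|ST| = √((-8)² + (15)²) = √289 = 17
|TU| = √((0)² + (11)²) = √121 = 11
|UP| = √((20)² + (-21)²) = √841 = 29
Perimeter = 8 + 15 + 6 + 17 + 11 + 29 = 86.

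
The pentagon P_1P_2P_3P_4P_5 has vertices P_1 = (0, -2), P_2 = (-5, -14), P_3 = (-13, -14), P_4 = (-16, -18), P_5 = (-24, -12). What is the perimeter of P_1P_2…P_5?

62

|P_1P_2| = √((-5)² + (-12)²) = √169 = 13
|P_2P_3| = √((-8)² + (0)²) = √64 = 8
|P_3P_4| = √((-3)² + (-4)²) = √25 = 5
|P_4P_5| = √((-8)² + (6)²) = √100 = 10
|P_5P_1| = √((24)² + (10)²) = √676 = 26
Perimeter = 13 + 8 + 5 + 10 + 26 = 62.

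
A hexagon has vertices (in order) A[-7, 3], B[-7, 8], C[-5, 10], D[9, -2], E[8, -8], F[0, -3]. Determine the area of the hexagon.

Apply the surveyor's formula: 2A = Σ (x_i·y_{i+1} − x_{i+1}·y_i), indices taken mod 6.
Σ = (-35) + (-30) + (-80) + (-56) + (-24) + (-21) = -246
Area = |Σ|/2 = 123.

123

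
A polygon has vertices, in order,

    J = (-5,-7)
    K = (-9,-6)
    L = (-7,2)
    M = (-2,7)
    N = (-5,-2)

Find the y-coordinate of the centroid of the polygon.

Apply the shoelace (surveyor's) formula. First the cross-terms c_i = x_i·y_{i+1} − x_{i+1}·y_i:
  -33, -60, -45, 39, 25  ⇒  2A = -74, A = -37.
Then Σ (y_i + y_{i+1})·c_i = 234, so ȳ = 234 / (6·(-37)) = -39/37.

-39/37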